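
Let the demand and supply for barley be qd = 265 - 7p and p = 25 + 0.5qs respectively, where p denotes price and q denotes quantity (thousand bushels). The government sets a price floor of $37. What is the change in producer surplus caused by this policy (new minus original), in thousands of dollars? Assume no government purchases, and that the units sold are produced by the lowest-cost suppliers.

Rearranging supply gives qs = 2p - 50. Setting quantity demanded equal to quantity supplied, 265 - 7p = 2p - 50, gives p* = 35 and q* = 20.
Because the floor (37) lies above the market-clearing price, it is binding.
At p = 37: qd = 265 - 7·37 = 6 and qs = 2·37 - 50 = 24.
Producer surplus without the control is ½ · (35 - 25) · 20 = 100.
With the floor, 6 units are sold at 37. The supply price at q = 6 is 28, so PS = ½ · [(37 - 25) + (37 - 28)] · 6 = 63.
Change in producer surplus = 63 - 100 = -37.

-37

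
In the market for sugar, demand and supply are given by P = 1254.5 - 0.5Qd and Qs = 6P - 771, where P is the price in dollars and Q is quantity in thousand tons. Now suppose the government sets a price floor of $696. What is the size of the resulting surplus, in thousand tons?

2288

Rearranging demand gives Qd = 2509 - 2P. Without the control the market clears where 2509 - 2P = 6P - 771, i.e. P* = 410 and Q* = 1689.
The floor of 696 is above the equilibrium price 410, so it binds.
At P = 696: Qd = 2509 - 2·696 = 1117 and Qs = 6·696 - 771 = 3405.
Surplus = Qs - Qd = 3405 - 1117 = 2288.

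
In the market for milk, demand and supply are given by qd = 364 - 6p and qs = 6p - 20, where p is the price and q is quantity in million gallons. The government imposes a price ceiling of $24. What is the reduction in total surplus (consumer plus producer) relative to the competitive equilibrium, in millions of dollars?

384

In a free market, 364 - 6p = 6p - 20 gives the equilibrium p* = 32, q* = 172.
Because the ceiling (24) lies below the market-clearing price, it is binding.
At p = 24: qd = 364 - 6·24 = 220 and qs = 6·24 - 20 = 124.
Quantity traded falls to 124. At q = 124 the demand price is (364 - 124)/6 = 40 and the supply price is (20 + 124)/6 = 24.
Deadweight loss = ½ · (40 - 24) · (172 - 124) = ½ · 16 · 48 = 384.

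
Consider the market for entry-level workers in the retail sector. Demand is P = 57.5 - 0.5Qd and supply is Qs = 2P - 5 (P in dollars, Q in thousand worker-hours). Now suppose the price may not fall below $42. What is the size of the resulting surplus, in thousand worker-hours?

48

Rearranging demand gives Qd = 115 - 2P. Setting quantity demanded equal to quantity supplied, 115 - 2P = 2P - 5, gives P* = 30 and Q* = 55.
Because the floor (42) lies above the market-clearing price, it is binding.
At P = 42: Qd = 115 - 2·42 = 31 and Qs = 2·42 - 5 = 79.
Surplus = Qs - Qd = 79 - 31 = 48.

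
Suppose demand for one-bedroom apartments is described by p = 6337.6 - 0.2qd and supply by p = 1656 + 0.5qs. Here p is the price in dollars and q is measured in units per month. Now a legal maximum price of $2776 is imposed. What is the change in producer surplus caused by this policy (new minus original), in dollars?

Rearranging demand gives qd = 31688 - 5p; rearranging supply gives qs = 2p - 3312. Equilibrium: 31688 - 5p = 2p - 3312, so 35000 = 7p and p* = 5000, q* = 6688.
Since 2776 < 5000, the ceiling is binding.
At p = 2776: qd = 31688 - 5·2776 = 17808 and qs = 2·2776 - 3312 = 2240.
Producer surplus without the control is ½ · (5000 - 1656) · 6688 = 11182336.
With the ceiling, producers sell 2240 units at 2776, so PS = ½ · (2776 - 1656) · 2240 = 1254400.
Change in producer surplus = 1254400 - 11182336 = -9927936.

-9927936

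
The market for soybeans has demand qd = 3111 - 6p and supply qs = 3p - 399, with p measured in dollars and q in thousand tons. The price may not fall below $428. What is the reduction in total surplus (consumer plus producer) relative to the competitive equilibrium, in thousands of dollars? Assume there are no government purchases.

12996

In a free market, 3111 - 6p = 3p - 399 gives the equilibrium p* = 390, q* = 771.
The floor of 428 is above the equilibrium price 390, so it binds.
At p = 428: qd = 3111 - 6·428 = 543 and qs = 3·428 - 399 = 885.
Quantity traded falls to 543. At q = 543 the demand price is (3111 - 543)/6 = 428 and the supply price is (399 + 543)/3 = 314.
Deadweight loss = ½ · (428 - 314) · (771 - 543) = ½ · 114 · 228 = 12996.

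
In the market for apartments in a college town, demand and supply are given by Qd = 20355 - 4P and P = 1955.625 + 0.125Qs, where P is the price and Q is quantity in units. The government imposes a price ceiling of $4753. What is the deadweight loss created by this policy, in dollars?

Rearranging supply gives Qs = 8P - 15645. In a free market, 20355 - 4P = 8P - 15645 gives the equilibrium P* = 3000, Q* = 8355.
Since 4753 is above P* = 3000, the ceiling does not bind and the free-market outcome prevails.
Since the control does not bind, no trades are prevented and deadweight loss is zero.

0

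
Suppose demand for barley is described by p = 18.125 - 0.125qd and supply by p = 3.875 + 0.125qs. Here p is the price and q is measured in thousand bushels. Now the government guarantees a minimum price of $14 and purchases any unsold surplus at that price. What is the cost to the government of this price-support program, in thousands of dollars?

Rearranging demand gives qd = 145 - 8p; rearranging supply gives qs = 8p - 31. Equilibrium: 145 - 8p = 8p - 31, so 176 = 16p and p* = 11, q* = 57.
Since 14 > 11, the floor is binding.
At p = 14: qd = 145 - 8·14 = 33 and qs = 8·14 - 31 = 81.
Surplus = qs - qd = 48.
Government expenditure = surplus × support price = 48 × 14 = 672.

672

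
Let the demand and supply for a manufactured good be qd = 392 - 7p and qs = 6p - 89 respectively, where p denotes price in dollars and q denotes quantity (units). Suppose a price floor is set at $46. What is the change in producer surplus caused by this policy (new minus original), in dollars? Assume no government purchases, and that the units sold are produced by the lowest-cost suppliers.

Without the control the market clears where 392 - 7p = 6p - 89, i.e. p* = 37 and q* = 133.
Because the floor (46) lies above the market-clearing price, it is binding.
At p = 46: qd = 392 - 7·46 = 70 and qs = 6·46 - 89 = 187.
Producer surplus without the control is ½ · (37 - 89/6) · 133 = 17689/12.
With the floor, 70 units are sold at 46. The supply price at q = 70 is 26.5, so PS = ½ · [(46 - 89/6) + (46 - 26.5)] · 70 = 5320/3.
Change in producer surplus = 5320/3 - 17689/12 = 299.25.

299.25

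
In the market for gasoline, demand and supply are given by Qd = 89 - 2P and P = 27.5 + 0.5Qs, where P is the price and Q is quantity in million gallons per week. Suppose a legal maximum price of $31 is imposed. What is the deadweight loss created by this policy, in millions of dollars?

Rearranging supply gives Qs = 2P - 55. Setting quantity demanded equal to quantity supplied, 89 - 2P = 2P - 55, gives P* = 36 and Q* = 17.
Because the ceiling (31) lies below the market-clearing price, it is binding.
At P = 31: Qd = 89 - 2·31 = 27 and Qs = 2·31 - 55 = 7.
Quantity traded falls to 7. At Q = 7 the demand price is (89 - 7)/2 = 41 and the supply price is (55 + 7)/2 = 31.
Deadweight loss = ½ · (41 - 31) · (17 - 7) = ½ · 10 · 10 = 50.

50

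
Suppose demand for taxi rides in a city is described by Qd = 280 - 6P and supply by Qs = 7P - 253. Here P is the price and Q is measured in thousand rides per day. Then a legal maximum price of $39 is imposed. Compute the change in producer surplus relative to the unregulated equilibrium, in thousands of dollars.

Setting quantity demanded equal to quantity supplied, 280 - 6P = 7P - 253, gives P* = 41 and Q* = 34.
Since 39 < 41, the ceiling is binding.
At P = 39: Qd = 280 - 6·39 = 46 and Qs = 7·39 - 253 = 20.
Producer surplus without the control is ½ · (41 - 253/7) · 34 = 578/7.
With the ceiling, producers sell 20 units at 39, so PS = ½ · (39 - 253/7) · 20 = 200/7.
Change in producer surplus = 200/7 - 578/7 = -54.

-54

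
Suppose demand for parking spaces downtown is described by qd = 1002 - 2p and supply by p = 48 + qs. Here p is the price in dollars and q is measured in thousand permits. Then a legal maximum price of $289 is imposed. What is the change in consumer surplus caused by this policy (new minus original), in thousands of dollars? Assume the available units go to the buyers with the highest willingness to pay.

Rearranging supply gives qs = p - 48. Without the control the market clears where 1002 - 2p = p - 48, i.e. p* = 350 and q* = 302.
Because the ceiling (289) lies below the market-clearing price, it is binding.
At p = 289: qd = 1002 - 2·289 = 424 and qs = 289 - 48 = 241.
Consumer surplus without the control is ½ · (501 - 350) · 302 = 22801.
With the ceiling, 241 units are sold at 289 (assume they go to the highest-value buyers). The demand price at q = 241 is 380.5, so CS = ½ · [(501 - 289) + (380.5 - 289)] · 241 = 36571.75.
Change in consumer surplus = 36571.75 - 22801 = 13770.75.

13770.75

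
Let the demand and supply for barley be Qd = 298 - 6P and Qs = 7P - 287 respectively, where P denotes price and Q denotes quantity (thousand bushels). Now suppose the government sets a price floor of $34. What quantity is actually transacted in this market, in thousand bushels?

Setting quantity demanded equal to quantity supplied, 298 - 6P = 7P - 287, gives P* = 45 and Q* = 28.
Since 34 is below P* = 45, the floor does not bind and the free-market outcome prevails.

28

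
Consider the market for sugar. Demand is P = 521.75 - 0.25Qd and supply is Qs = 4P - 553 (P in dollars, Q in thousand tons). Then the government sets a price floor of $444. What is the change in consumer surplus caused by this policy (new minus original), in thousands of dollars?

-61446

Rearranging demand gives Qd = 2087 - 4P. Equilibrium: 2087 - 4P = 4P - 553, so 2640 = 8P and P* = 330, Q* = 767.
The floor of 444 is above the equilibrium price 330, so it binds.
At P = 444: Qd = 2087 - 4·444 = 311 and Qs = 4·444 - 553 = 1223.
Consumer surplus without the control is ½ · (521.75 - 330) · 767 = 73536.125.
With the floor, consumers buy 311 units at 444, so CS = ½ · (521.75 - 444) · 311 = 12090.125.
Change in consumer surplus = 12090.125 - 73536.125 = -61446.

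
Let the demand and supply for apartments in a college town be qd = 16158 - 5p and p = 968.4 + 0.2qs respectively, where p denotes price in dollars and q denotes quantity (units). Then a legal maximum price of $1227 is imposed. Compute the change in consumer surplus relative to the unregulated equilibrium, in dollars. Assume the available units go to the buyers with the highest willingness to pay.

-776533.5

Rearranging supply gives qs = 5p - 4842. Setting quantity demanded equal to quantity supplied, 16158 - 5p = 5p - 4842, gives p* = 2100 and q* = 5658.
Since 1227 < 2100, the ceiling is binding.
At p = 1227: qd = 16158 - 5·1227 = 10023 and qs = 5·1227 - 4842 = 1293.
Consumer surplus without the control is ½ · (3231.6 - 2100) · 5658 = 3201296.4.
With the ceiling, 1293 units are sold at 1227 (assume they go to the highest-value buyers). The demand price at q = 1293 is 2973, so CS = ½ · [(3231.6 - 1227) + (2973 - 1227)] · 1293 = 2424762.9.
Change in consumer surplus = 2424762.9 - 3201296.4 = -776533.5.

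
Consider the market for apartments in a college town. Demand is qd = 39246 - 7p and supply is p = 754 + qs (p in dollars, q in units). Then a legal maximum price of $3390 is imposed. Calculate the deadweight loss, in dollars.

1481200

Rearranging supply gives qs = p - 754. In a free market, 39246 - 7p = p - 754 gives the equilibrium p* = 5000, q* = 4246.
Because the ceiling (3390) lies below the market-clearing price, it is binding.
At p = 3390: qd = 39246 - 7·3390 = 15516 and qs = 3390 - 754 = 2636.
Quantity traded falls to 2636. At q = 2636 the demand price is (39246 - 2636)/7 = 5230 and the supply price is 754 + 2636 = 3390.
Deadweight loss = ½ · (5230 - 3390) · (4246 - 2636) = ½ · 1840 · 1610 = 1481200.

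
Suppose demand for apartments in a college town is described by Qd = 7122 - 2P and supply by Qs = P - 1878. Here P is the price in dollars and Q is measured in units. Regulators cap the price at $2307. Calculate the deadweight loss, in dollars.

360186.75

Setting quantity demanded equal to quantity supplied, 7122 - 2P = P - 1878, gives P* = 3000 and Q* = 1122.
The ceiling of 2307 is below the equilibrium price 3000, so it binds.
At P = 2307: Qd = 7122 - 2·2307 = 2508 and Qs = 2307 - 1878 = 429.
Quantity traded falls to 429. At Q = 429 the demand price is (7122 - 429)/2 = 3346.5 and the supply price is 1878 + 429 = 2307.
Deadweight loss = ½ · (3346.5 - 2307) · (1122 - 429) = ½ · 1039.5 · 693 = 360186.75.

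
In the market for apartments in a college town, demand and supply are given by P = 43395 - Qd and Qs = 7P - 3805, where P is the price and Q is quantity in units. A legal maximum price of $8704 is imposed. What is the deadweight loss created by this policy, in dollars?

0

Rearranging demand gives Qd = 43395 - P. Without the control the market clears where 43395 - P = 7P - 3805, i.e. P* = 5900 and Q* = 37495.
The ceiling of 8704 is above the equilibrium price 5900, so it is not binding; the market clears at P* = 5900, Q* = 37495.
Since the control does not bind, no trades are prevented and deadweight loss is zero.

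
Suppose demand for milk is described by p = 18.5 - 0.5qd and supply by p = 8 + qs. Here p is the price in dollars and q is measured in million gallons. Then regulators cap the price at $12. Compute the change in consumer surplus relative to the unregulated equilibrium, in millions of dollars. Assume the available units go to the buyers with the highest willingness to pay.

Rearranging demand gives qd = 37 - 2p; rearranging supply gives qs = p - 8. In a free market, 37 - 2p = p - 8 gives the equilibrium p* = 15, q* = 7.
Since 12 < 15, the ceiling is binding.
At p = 12: qd = 37 - 2·12 = 13 and qs = 12 - 8 = 4.
Consumer surplus without the control is ½ · (18.5 - 15) · 7 = 12.25.
With the ceiling, 4 units are sold at 12 (assume they go to the highest-value buyers). The demand price at q = 4 is 16.5, so CS = ½ · [(18.5 - 12) + (16.5 - 12)] · 4 = 22.
Change in consumer surplus = 22 - 12.25 = 9.75.

9.75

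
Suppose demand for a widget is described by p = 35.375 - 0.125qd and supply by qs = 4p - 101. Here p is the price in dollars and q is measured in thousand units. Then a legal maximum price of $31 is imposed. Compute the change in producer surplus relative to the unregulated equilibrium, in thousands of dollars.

Rearranging demand gives qd = 283 - 8p. Equilibrium: 283 - 8p = 4p - 101, so 384 = 12p and p* = 32, q* = 27.
The ceiling of 31 is below the equilibrium price 32, so it binds.
At p = 31: qd = 283 - 8·31 = 35 and qs = 4·31 - 101 = 23.
Producer surplus without the control is ½ · (32 - 25.25) · 27 = 91.125.
With the ceiling, producers sell 23 units at 31, so PS = ½ · (31 - 25.25) · 23 = 66.125.
Change in producer surplus = 66.125 - 91.125 = -25.

-25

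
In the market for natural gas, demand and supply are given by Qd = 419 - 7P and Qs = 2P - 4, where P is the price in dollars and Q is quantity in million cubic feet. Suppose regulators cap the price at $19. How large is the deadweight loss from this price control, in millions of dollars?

1008

Without the control the market clears where 419 - 7P = 2P - 4, i.e. P* = 47 and Q* = 90.
Because the ceiling (19) lies below the market-clearing price, it is binding.
At P = 19: Qd = 419 - 7·19 = 286 and Qs = 2·19 - 4 = 34.
Quantity traded falls to 34. At Q = 34 the demand price is (419 - 34)/7 = 55 and the supply price is (4 + 34)/2 = 19.
Deadweight loss = ½ · (55 - 19) · (90 - 34) = ½ · 36 · 56 = 1008.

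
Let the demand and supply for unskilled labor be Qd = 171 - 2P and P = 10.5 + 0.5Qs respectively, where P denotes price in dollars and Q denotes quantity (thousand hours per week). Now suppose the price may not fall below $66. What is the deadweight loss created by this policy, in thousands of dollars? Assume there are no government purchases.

648

Rearranging supply gives Qs = 2P - 21. In a free market, 171 - 2P = 2P - 21 gives the equilibrium P* = 48, Q* = 75.
The floor of 66 is above the equilibrium price 48, so it binds.
At P = 66: Qd = 171 - 2·66 = 39 and Qs = 2·66 - 21 = 111.
Quantity traded falls to 39. At Q = 39 the demand price is (171 - 39)/2 = 66 and the supply price is (21 + 39)/2 = 30.
Deadweight loss = ½ · (66 - 30) · (75 - 39) = ½ · 36 · 36 = 648.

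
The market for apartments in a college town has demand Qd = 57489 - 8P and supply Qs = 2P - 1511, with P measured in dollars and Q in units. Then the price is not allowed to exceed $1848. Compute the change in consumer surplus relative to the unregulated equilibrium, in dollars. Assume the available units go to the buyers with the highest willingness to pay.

4748944

Without the control the market clears where 57489 - 8P = 2P - 1511, i.e. P* = 5900 and Q* = 10289.
Since 1848 < 5900, the ceiling is binding.
At P = 1848: Qd = 57489 - 8·1848 = 42705 and Qs = 2·1848 - 1511 = 2185.
Consumer surplus without the control is ½ · (7186.125 - 5900) · 10289 = 6616470.0625.
With the ceiling, 2185 units are sold at 1848 (assume they go to the highest-value buyers). The demand price at Q = 2185 is 6913, so CS = ½ · [(7186.125 - 1848) + (6913 - 1848)] · 2185 = 11365414.0625.
Change in consumer surplus = 11365414.0625 - 6616470.0625 = 4748944.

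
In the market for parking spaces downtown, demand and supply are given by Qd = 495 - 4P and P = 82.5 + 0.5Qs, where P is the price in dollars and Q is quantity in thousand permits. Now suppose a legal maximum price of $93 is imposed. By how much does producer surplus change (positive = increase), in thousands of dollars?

-646

Rearranging supply gives Qs = 2P - 165. In a free market, 495 - 4P = 2P - 165 gives the equilibrium P* = 110, Q* = 55.
Since 93 < 110, the ceiling is binding.
At P = 93: Qd = 495 - 4·93 = 123 and Qs = 2·93 - 165 = 21.
Producer surplus without the control is ½ · (110 - 82.5) · 55 = 756.25.
With the ceiling, producers sell 21 units at 93, so PS = ½ · (93 - 82.5) · 21 = 110.25.
Change in producer surplus = 110.25 - 756.25 = -646.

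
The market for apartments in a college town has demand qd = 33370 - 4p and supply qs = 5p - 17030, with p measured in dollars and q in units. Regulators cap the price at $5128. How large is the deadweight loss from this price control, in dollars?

Equilibrium: 33370 - 4p = 5p - 17030, so 50400 = 9p and p* = 5600, q* = 10970.
Since 5128 < 5600, the ceiling is binding.
At p = 5128: qd = 33370 - 4·5128 = 12858 and qs = 5·5128 - 17030 = 8610.
Quantity traded falls to 8610. At q = 8610 the demand price is (33370 - 8610)/4 = 6190 and the supply price is (17030 + 8610)/5 = 5128.
Deadweight loss = ½ · (6190 - 5128) · (10970 - 8610) = ½ · 1062 · 2360 = 1253160.

1253160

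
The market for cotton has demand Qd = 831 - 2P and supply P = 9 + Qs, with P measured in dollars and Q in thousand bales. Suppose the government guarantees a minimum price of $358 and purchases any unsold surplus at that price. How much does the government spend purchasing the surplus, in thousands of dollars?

83772

Rearranging supply gives Qs = P - 9. Without the control the market clears where 831 - 2P = P - 9, i.e. P* = 280 and Q* = 271.
Since 358 > 280, the floor is binding.
At P = 358: Qd = 831 - 2·358 = 115 and Qs = 358 - 9 = 349.
Surplus = Qs - Qd = 234.
Government expenditure = surplus × support price = 234 × 358 = 83772.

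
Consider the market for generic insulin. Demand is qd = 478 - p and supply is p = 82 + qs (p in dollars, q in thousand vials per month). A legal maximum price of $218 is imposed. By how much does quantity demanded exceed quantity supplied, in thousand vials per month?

124

Rearranging supply gives qs = p - 82. Without the control the market clears where 478 - p = p - 82, i.e. p* = 280 and q* = 198.
Because the ceiling (218) lies below the market-clearing price, it is binding.
At p = 218: qd = 478 - 218 = 260 and qs = 218 - 82 = 136.
Shortage = qd - qs = 260 - 136 = 124.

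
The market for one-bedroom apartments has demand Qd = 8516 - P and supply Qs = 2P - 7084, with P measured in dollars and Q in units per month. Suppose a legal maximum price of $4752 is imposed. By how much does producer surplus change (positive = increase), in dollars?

-1284864

Setting quantity demanded equal to quantity supplied, 8516 - P = 2P - 7084, gives P* = 5200 and Q* = 3316.
The ceiling of 4752 is below the equilibrium price 5200, so it binds.
At P = 4752: Qd = 8516 - 4752 = 3764 and Qs = 2·4752 - 7084 = 2420.
Producer surplus without the control is ½ · (5200 - 3542) · 3316 = 2748964.
With the ceiling, producers sell 2420 units at 4752, so PS = ½ · (4752 - 3542) · 2420 = 1464100.
Change in producer surplus = 1464100 - 2748964 = -1284864.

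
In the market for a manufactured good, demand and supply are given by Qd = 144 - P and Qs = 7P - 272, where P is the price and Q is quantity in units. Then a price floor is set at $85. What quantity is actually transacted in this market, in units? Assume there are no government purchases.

59

Setting quantity demanded equal to quantity supplied, 144 - P = 7P - 272, gives P* = 52 and Q* = 92.
Since 85 > 52, the floor is binding.
At P = 85: Qd = 144 - 85 = 59 and Qs = 7·85 - 272 = 323.
The quantity actually transacted is the short side, demand: 59.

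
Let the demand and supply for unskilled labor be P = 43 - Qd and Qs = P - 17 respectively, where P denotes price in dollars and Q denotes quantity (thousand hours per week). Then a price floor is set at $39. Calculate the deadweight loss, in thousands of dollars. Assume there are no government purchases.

81

Rearranging demand gives Qd = 43 - P. Equilibrium: 43 - P = P - 17, so 60 = 2P and P* = 30, Q* = 13.
The floor of 39 is above the equilibrium price 30, so it binds.
At P = 39: Qd = 43 - 39 = 4 and Qs = 39 - 17 = 22.
Quantity traded falls to 4. At Q = 4 the demand price is 43 - 4 = 39 and the supply price is 17 + 4 = 21.
Deadweight loss = ½ · (39 - 21) · (13 - 4) = ½ · 18 · 9 = 81.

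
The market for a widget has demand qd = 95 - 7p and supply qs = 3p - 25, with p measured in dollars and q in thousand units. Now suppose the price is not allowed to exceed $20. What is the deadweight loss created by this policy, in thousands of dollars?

Setting quantity demanded equal to quantity supplied, 95 - 7p = 3p - 25, gives p* = 12 and q* = 11.
The ceiling of 20 is above the equilibrium price 12, so it is not binding; the market clears at p* = 12, q* = 11.
Since the control does not bind, no trades are prevented and deadweight loss is zero.

0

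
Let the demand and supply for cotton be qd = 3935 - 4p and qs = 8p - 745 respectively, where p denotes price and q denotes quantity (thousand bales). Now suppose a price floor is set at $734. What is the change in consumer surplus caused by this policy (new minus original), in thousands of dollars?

In a free market, 3935 - 4p = 8p - 745 gives the equilibrium p* = 390, q* = 2375.
Since 734 > 390, the floor is binding.
At p = 734: qd = 3935 - 4·734 = 999 and qs = 8·734 - 745 = 5127.
Consumer surplus without the control is ½ · (983.75 - 390) · 2375 = 705078.125.
With the floor, consumers buy 999 units at 734, so CS = ½ · (983.75 - 734) · 999 = 124750.125.
Change in consumer surplus = 124750.125 - 705078.125 = -580328.

-580328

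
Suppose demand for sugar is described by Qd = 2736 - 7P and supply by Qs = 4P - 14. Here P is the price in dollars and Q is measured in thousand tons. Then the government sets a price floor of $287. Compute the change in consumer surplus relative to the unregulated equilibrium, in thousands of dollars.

-31690.5

Equilibrium: 2736 - 7P = 4P - 14, so 2750 = 11P and P* = 250, Q* = 986.
Since 287 > 250, the floor is binding.
At P = 287: Qd = 2736 - 7·287 = 727 and Qs = 4·287 - 14 = 1134.
Consumer surplus without the control is ½ · (2736/7 - 250) · 986 = 486098/7.
With the floor, consumers buy 727 units at 287, so CS = ½ · (2736/7 - 287) · 727 = 528529/14.
Change in consumer surplus = 528529/14 - 486098/7 = -31690.5.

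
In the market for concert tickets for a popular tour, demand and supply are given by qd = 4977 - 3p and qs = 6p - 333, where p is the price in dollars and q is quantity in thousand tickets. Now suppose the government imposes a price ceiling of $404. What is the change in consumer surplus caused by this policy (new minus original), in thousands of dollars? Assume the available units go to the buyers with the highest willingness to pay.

181350

Equilibrium: 4977 - 3p = 6p - 333, so 5310 = 9p and p* = 590, q* = 3207.
Because the ceiling (404) lies below the market-clearing price, it is binding.
At p = 404: qd = 4977 - 3·404 = 3765 and qs = 6·404 - 333 = 2091.
Consumer surplus without the control is ½ · (1659 - 590) · 3207 = 1714141.5.
With the ceiling, 2091 units are sold at 404 (assume they go to the highest-value buyers). The demand price at q = 2091 is 962, so CS = ½ · [(1659 - 404) + (962 - 404)] · 2091 = 1895491.5.
Change in consumer surplus = 1895491.5 - 1714141.5 = 181350.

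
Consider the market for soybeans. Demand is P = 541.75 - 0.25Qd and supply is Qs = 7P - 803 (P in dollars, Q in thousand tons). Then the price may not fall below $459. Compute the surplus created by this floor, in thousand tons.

Rearranging demand gives Qd = 2167 - 4P. In a free market, 2167 - 4P = 7P - 803 gives the equilibrium P* = 270, Q* = 1087.
Since 459 > 270, the floor is binding.
At P = 459: Qd = 2167 - 4·459 = 331 and Qs = 7·459 - 803 = 2410.
Surplus = Qs - Qd = 2410 - 331 = 2079.

2079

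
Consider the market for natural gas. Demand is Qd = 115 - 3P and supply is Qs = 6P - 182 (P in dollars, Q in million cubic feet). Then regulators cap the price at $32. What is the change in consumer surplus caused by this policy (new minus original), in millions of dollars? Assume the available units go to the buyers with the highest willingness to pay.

Setting quantity demanded equal to quantity supplied, 115 - 3P = 6P - 182, gives P* = 33 and Q* = 16.
Because the ceiling (32) lies below the market-clearing price, it is binding.
At P = 32: Qd = 115 - 3·32 = 19 and Qs = 6·32 - 182 = 10.
Consumer surplus without the control is ½ · (115/3 - 33) · 16 = 128/3.
With the ceiling, 10 units are sold at 32 (assume they go to the highest-value buyers). The demand price at Q = 10 is 35, so CS = ½ · [(115/3 - 32) + (35 - 32)] · 10 = 140/3.
Change in consumer surplus = 140/3 - 128/3 = 4.

4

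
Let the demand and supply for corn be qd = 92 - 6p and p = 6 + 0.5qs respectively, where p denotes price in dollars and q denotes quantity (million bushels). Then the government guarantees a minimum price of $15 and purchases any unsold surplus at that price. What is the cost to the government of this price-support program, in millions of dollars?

Rearranging supply gives qs = 2p - 12. Without the control the market clears where 92 - 6p = 2p - 12, i.e. p* = 13 and q* = 14.
The floor of 15 is above the equilibrium price 13, so it binds.
At p = 15: qd = 92 - 6·15 = 2 and qs = 2·15 - 12 = 18.
Surplus = qs - qd = 16.
Government expenditure = surplus × support price = 16 × 15 = 240.

240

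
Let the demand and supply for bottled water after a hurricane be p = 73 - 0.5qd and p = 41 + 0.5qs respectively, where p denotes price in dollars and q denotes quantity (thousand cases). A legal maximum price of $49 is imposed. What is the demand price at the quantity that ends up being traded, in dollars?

65

Rearranging demand gives qd = 146 - 2p; rearranging supply gives qs = 2p - 82. Without the control the market clears where 146 - 2p = 2p - 82, i.e. p* = 57 and q* = 32.
The ceiling of 49 is below the equilibrium price 57, so it binds.
At p = 49: qd = 146 - 2·49 = 48 and qs = 2·49 - 82 = 16.
Only 16 units reach the market. On the demand curve, the marginal buyer's willingness to pay at q = 16 is (146 - 16)/2 = 65.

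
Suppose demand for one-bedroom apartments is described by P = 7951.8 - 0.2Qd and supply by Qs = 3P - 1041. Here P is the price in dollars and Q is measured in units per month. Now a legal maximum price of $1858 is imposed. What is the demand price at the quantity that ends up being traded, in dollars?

7045.2

Rearranging demand gives Qd = 39759 - 5P. In a free market, 39759 - 5P = 3P - 1041 gives the equilibrium P* = 5100, Q* = 14259.
Because the ceiling (1858) lies below the market-clearing price, it is binding.
At P = 1858: Qd = 39759 - 5·1858 = 30469 and Qs = 3·1858 - 1041 = 4533.
Only 4533 units reach the market. On the demand curve, the marginal buyer's willingness to pay at Q = 4533 is (39759 - 4533)/5 = 7045.2.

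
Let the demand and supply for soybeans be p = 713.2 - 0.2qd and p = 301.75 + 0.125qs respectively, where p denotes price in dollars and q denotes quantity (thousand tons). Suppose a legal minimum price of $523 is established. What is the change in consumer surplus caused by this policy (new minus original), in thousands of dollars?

-69835.5

Rearranging demand gives qd = 3566 - 5p; rearranging supply gives qs = 8p - 2414. In a free market, 3566 - 5p = 8p - 2414 gives the equilibrium p* = 460, q* = 1266.
The floor of 523 is above the equilibrium price 460, so it binds.
At p = 523: qd = 3566 - 5·523 = 951 and qs = 8·523 - 2414 = 1770.
Consumer surplus without the control is ½ · (713.2 - 460) · 1266 = 160275.6.
With the floor, consumers buy 951 units at 523, so CS = ½ · (713.2 - 523) · 951 = 90440.1.
Change in consumer surplus = 90440.1 - 160275.6 = -69835.5.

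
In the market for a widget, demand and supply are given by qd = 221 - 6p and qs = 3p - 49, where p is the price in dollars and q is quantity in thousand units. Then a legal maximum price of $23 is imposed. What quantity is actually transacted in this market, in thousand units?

20

Setting quantity demanded equal to quantity supplied, 221 - 6p = 3p - 49, gives p* = 30 and q* = 41.
The ceiling of 23 is below the equilibrium price 30, so it binds.
At p = 23: qd = 221 - 6·23 = 83 and qs = 3·23 - 49 = 20.
The quantity actually transacted is the short side, supply: 20.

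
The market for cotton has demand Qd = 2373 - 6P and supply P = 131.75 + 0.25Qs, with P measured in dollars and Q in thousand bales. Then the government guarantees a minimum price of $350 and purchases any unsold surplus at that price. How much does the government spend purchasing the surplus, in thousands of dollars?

Rearranging supply gives Qs = 4P - 527. In a free market, 2373 - 6P = 4P - 527 gives the equilibrium P* = 290, Q* = 633.
The floor of 350 is above the equilibrium price 290, so it binds.
At P = 350: Qd = 2373 - 6·350 = 273 and Qs = 4·350 - 527 = 873.
Surplus = Qs - Qd = 600.
Government expenditure = surplus × support price = 600 × 350 = 210000.

210000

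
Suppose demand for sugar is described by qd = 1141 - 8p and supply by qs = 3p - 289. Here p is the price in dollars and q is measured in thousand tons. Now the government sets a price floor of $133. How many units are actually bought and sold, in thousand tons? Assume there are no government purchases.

Equilibrium: 1141 - 8p = 3p - 289, so 1430 = 11p and p* = 130, q* = 101.
Since 133 > 130, the floor is binding.
At p = 133: qd = 1141 - 8·133 = 77 and qs = 3·133 - 289 = 110.
The quantity actually transacted is the short side, demand: 77.

77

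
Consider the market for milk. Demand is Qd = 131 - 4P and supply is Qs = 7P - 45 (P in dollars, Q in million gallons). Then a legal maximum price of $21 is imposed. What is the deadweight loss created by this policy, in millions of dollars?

0

Without the control the market clears where 131 - 4P = 7P - 45, i.e. P* = 16 and Q* = 67.
The ceiling of 21 is above the equilibrium price 16, so it is not binding; the market clears at P* = 16, Q* = 67.
Since the control does not bind, no trades are prevented and deadweight loss is zero.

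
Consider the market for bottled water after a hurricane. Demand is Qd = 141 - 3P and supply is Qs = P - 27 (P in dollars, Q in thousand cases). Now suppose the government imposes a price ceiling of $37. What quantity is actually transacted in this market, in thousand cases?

In a free market, 141 - 3P = P - 27 gives the equilibrium P* = 42, Q* = 15.
Since 37 < 42, the ceiling is binding.
At P = 37: Qd = 141 - 3·37 = 30 and Qs = 37 - 27 = 10.
The quantity actually transacted is the short side, supply: 10.

10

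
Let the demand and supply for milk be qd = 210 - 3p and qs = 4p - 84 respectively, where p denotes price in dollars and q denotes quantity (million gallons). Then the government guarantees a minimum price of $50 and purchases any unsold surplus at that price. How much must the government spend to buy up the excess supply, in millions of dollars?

Equilibrium: 210 - 3p = 4p - 84, so 294 = 7p and p* = 42, q* = 84.
Because the floor (50) lies above the market-clearing price, it is binding.
At p = 50: qd = 210 - 3·50 = 60 and qs = 4·50 - 84 = 116.
Surplus = qs - qd = 56.
Government expenditure = surplus × support price = 56 × 50 = 2800.

2800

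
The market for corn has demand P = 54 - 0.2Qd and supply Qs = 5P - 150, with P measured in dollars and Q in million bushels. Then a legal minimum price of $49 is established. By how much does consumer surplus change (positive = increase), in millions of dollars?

-297.5

Rearranging demand gives Qd = 270 - 5P. Without the control the market clears where 270 - 5P = 5P - 150, i.e. P* = 42 and Q* = 60.
Because the floor (49) lies above the market-clearing price, it is binding.
At P = 49: Qd = 270 - 5·49 = 25 and Qs = 5·49 - 150 = 95.
Consumer surplus without the control is ½ · (54 - 42) · 60 = 360.
With the floor, consumers buy 25 units at 49, so CS = ½ · (54 - 49) · 25 = 62.5.
Change in consumer surplus = 62.5 - 360 = -297.5.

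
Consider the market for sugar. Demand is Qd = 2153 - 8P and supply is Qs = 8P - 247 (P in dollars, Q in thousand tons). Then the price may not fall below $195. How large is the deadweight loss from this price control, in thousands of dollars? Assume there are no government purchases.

Without the control the market clears where 2153 - 8P = 8P - 247, i.e. P* = 150 and Q* = 953.
Because the floor (195) lies above the market-clearing price, it is binding.
At P = 195: Qd = 2153 - 8·195 = 593 and Qs = 8·195 - 247 = 1313.
Quantity traded falls to 593. At Q = 593 the demand price is (2153 - 593)/8 = 195 and the supply price is (247 + 593)/8 = 105.
Deadweight loss = ½ · (195 - 105) · (953 - 593) = ½ · 90 · 360 = 16200.

16200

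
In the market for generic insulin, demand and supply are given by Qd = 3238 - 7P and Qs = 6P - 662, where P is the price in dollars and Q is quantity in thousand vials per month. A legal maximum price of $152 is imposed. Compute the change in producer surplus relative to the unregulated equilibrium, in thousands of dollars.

Setting quantity demanded equal to quantity supplied, 3238 - 7P = 6P - 662, gives P* = 300 and Q* = 1138.
Because the ceiling (152) lies below the market-clearing price, it is binding.
At P = 152: Qd = 3238 - 7·152 = 2174 and Qs = 6·152 - 662 = 250.
Producer surplus without the control is ½ · (300 - 331/3) · 1138 = 323761/3.
With the ceiling, producers sell 250 units at 152, so PS = ½ · (152 - 331/3) · 250 = 15625/3.
Change in producer surplus = 15625/3 - 323761/3 = -102712.

-102712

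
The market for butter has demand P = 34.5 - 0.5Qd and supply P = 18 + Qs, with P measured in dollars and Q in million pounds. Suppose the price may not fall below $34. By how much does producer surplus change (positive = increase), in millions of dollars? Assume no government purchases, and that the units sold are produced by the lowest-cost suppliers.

-45

Rearranging demand gives Qd = 69 - 2P; rearranging supply gives Qs = P - 18. Equilibrium: 69 - 2P = P - 18, so 87 = 3P and P* = 29, Q* = 11.
The floor of 34 is above the equilibrium price 29, so it binds.
At P = 34: Qd = 69 - 2·34 = 1 and Qs = 34 - 18 = 16.
Producer surplus without the control is ½ · (29 - 18) · 11 = 60.5.
With the floor, 1 units are sold at 34. The supply price at Q = 1 is 19, so PS = ½ · [(34 - 18) + (34 - 19)] · 1 = 15.5.
Change in producer surplus = 15.5 - 60.5 = -45.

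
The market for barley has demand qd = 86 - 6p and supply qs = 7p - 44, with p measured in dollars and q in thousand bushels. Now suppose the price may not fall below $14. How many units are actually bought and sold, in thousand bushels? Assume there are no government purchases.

2

Without the control the market clears where 86 - 6p = 7p - 44, i.e. p* = 10 and q* = 26.
The floor of 14 is above the equilibrium price 10, so it binds.
At p = 14: qd = 86 - 6·14 = 2 and qs = 7·14 - 44 = 54.
The quantity actually transacted is the short side, demand: 2.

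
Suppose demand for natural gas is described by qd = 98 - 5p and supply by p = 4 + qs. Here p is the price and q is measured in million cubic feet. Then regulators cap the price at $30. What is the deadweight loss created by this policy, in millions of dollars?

Rearranging supply gives qs = p - 4. In a free market, 98 - 5p = p - 4 gives the equilibrium p* = 17, q* = 13.
The ceiling of 30 is above the equilibrium price 17, so it is not binding; the market clears at p* = 17, q* = 13.
Since the control does not bind, no trades are prevented and deadweight loss is zero.

0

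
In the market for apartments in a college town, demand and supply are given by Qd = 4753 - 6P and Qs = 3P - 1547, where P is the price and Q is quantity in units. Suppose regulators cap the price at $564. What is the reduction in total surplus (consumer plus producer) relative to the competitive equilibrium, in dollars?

41616

Equilibrium: 4753 - 6P = 3P - 1547, so 6300 = 9P and P* = 700, Q* = 553.
Because the ceiling (564) lies below the market-clearing price, it is binding.
At P = 564: Qd = 4753 - 6·564 = 1369 and Qs = 3·564 - 1547 = 145.
Quantity traded falls to 145. At Q = 145 the demand price is (4753 - 145)/6 = 768 and the supply price is (1547 + 145)/3 = 564.
Deadweight loss = ½ · (768 - 564) · (553 - 145) = ½ · 204 · 408 = 41616.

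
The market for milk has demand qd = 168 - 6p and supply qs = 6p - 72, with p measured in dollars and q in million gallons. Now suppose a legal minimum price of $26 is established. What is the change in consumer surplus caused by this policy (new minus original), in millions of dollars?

In a free market, 168 - 6p = 6p - 72 gives the equilibrium p* = 20, q* = 48.
Because the floor (26) lies above the market-clearing price, it is binding.
At p = 26: qd = 168 - 6·26 = 12 and qs = 6·26 - 72 = 84.
Consumer surplus without the control is ½ · (28 - 20) · 48 = 192.
With the floor, consumers buy 12 units at 26, so CS = ½ · (28 - 26) · 12 = 12.
Change in consumer surplus = 12 - 192 = -180.

-180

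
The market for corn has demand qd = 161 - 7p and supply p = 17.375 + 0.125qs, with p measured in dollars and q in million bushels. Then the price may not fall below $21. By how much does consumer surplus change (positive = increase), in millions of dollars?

-17.5

Rearranging supply gives qs = 8p - 139. Equilibrium: 161 - 7p = 8p - 139, so 300 = 15p and p* = 20, q* = 21.
Since 21 > 20, the floor is binding.
At p = 21: qd = 161 - 7·21 = 14 and qs = 8·21 - 139 = 29.
Consumer surplus without the control is ½ · (23 - 20) · 21 = 31.5.
With the floor, consumers buy 14 units at 21, so CS = ½ · (23 - 21) · 14 = 14.
Change in consumer surplus = 14 - 31.5 = -17.5.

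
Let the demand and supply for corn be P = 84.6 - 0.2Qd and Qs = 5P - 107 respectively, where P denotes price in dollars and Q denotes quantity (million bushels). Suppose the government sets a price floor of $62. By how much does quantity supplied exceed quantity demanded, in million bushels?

90

Rearranging demand gives Qd = 423 - 5P. Without the control the market clears where 423 - 5P = 5P - 107, i.e. P* = 53 and Q* = 158.
The floor of 62 is above the equilibrium price 53, so it binds.
At P = 62: Qd = 423 - 5·62 = 113 and Qs = 5·62 - 107 = 203.
Surplus = Qs - Qd = 203 - 113 = 90.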